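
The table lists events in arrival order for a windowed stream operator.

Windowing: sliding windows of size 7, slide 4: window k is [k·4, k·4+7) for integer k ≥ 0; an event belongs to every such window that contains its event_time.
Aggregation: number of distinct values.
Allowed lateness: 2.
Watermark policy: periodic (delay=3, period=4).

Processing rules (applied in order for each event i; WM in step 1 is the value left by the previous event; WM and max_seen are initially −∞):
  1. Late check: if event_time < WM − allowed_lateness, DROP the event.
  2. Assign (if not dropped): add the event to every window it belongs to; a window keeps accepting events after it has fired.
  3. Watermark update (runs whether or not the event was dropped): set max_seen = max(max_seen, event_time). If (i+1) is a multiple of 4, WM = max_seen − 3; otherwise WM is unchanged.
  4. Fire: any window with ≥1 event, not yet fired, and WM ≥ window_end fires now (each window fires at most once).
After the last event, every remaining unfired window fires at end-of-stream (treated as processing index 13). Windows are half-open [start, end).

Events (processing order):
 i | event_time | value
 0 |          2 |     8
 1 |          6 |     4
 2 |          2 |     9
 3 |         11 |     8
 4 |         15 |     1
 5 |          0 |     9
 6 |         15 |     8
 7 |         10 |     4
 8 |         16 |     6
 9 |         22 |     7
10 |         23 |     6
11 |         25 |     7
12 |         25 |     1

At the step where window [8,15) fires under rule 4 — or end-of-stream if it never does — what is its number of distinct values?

i=0 t=2 v=8: → [0,7); WM=−∞
i=1 t=6 v=4: → [4,11),[0,7); WM=−∞
i=2 t=2 v=9: → [0,7); WM=−∞
i=3 t=11 v=8: → [8,15); WM=8; [0,7) fires=3
i=4 t=15 v=1: → [12,19); WM=8
i=5 t=0 v=9: DROP (t<8-2); WM=8
i=6 t=15 v=8: → [12,19); WM=8
i=7 t=10 v=4: → [8,15),[4,11); WM=12; [4,11) fires=1
i=8 t=16 v=6: → [16,23),[12,19); WM=12
i=9 t=22 v=7: → [20,27),[16,23); WM=12
i=10 t=23 v=6: → [20,27); WM=12
i=11 t=25 v=7: → [24,31),[20,27); WM=22; [8,15) fires=2 [12,19) fires=3
i=12 t=25 v=1: → [24,31),[20,27); WM=22

2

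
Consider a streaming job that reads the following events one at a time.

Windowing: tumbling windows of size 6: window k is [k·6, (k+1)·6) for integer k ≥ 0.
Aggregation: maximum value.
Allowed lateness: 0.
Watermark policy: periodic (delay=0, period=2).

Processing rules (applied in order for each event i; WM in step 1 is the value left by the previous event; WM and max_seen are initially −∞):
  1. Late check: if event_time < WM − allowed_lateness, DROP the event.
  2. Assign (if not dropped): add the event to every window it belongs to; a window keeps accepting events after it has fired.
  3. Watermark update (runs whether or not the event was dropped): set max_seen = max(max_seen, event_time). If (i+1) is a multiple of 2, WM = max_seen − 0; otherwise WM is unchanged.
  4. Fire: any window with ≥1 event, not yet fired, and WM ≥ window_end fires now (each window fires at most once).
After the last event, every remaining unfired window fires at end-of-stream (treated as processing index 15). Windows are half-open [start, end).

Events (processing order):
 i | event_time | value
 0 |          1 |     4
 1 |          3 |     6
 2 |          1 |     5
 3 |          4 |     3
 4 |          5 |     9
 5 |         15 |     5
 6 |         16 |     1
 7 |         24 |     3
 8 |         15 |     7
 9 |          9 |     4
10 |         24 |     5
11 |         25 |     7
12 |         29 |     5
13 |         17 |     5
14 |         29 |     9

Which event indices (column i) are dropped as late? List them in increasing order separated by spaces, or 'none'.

i=0 t=1 v=4: → [0,6); WM=−∞
i=1 t=3 v=6: → [0,6); WM=3
i=2 t=1 v=5: DROP (t<3-0); WM=3
i=3 t=4 v=3: → [0,6); WM=4
i=4 t=5 v=9: → [0,6); WM=4
i=5 t=15 v=5: → [12,18); WM=15; [0,6) fires=9
i=6 t=16 v=1: → [12,18); WM=15
i=7 t=24 v=3: → [24,30); WM=24; [12,18) fires=5
i=8 t=15 v=7: DROP (t<24-0); WM=24
i=9 t=9 v=4: DROP (t<24-0); WM=24
i=10 t=24 v=5: → [24,30); WM=24
i=11 t=25 v=7: → [24,30); WM=25
i=12 t=29 v=5: → [24,30); WM=25
i=13 t=17 v=5: DROP (t<25-0); WM=29
i=14 t=29 v=9: → [24,30); WM=29

2 8 9 13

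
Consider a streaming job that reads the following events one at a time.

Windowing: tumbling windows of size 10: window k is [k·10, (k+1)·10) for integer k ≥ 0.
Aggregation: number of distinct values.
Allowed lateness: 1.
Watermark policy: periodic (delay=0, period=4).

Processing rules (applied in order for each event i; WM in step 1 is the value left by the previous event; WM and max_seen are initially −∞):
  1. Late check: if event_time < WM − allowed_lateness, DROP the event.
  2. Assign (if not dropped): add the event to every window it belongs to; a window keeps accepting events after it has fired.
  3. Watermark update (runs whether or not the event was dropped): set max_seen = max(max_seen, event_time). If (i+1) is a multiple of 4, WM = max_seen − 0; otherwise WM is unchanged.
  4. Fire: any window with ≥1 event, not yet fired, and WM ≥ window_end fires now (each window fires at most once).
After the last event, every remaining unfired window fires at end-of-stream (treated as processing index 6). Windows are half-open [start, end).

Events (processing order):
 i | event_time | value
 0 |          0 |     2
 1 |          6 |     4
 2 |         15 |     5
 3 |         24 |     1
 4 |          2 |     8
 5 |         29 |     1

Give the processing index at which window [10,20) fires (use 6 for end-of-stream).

i=0 t=0 v=2: → [0,10); WM=−∞
i=1 t=6 v=4: → [0,10); WM=−∞
i=2 t=15 v=5: → [10,20); WM=−∞
i=3 t=24 v=1: → [20,30); WM=24; [0,10) fires=2 [10,20) fires=1
i=4 t=2 v=8: DROP (t<24-1); WM=24
i=5 t=29 v=1: → [20,30); WM=24

3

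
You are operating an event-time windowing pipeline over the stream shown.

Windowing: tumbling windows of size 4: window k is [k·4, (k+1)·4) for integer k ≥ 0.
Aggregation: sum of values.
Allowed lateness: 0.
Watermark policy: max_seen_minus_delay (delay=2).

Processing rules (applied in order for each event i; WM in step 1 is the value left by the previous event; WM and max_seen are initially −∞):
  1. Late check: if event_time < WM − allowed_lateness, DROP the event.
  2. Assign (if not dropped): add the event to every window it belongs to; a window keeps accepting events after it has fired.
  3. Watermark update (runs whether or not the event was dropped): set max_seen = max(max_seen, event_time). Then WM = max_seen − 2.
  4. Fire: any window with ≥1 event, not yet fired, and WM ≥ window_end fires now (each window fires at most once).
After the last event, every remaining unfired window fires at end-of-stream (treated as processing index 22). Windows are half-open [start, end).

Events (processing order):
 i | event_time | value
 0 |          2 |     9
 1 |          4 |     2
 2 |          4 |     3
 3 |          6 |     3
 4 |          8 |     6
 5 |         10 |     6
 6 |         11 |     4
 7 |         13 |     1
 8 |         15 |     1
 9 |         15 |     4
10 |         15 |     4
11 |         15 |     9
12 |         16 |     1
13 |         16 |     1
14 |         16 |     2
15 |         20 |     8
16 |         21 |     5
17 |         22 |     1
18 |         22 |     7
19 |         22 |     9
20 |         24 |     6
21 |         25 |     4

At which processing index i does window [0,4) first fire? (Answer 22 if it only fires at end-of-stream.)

3

i=0 t=2 v=9: → [0,4); WM=0
i=1 t=4 v=2: → [4,8); WM=2
i=2 t=4 v=3: → [4,8); WM=2
i=3 t=6 v=3: → [4,8); WM=4; [0,4) fires=9
i=4 t=8 v=6: → [8,12); WM=6
i=5 t=10 v=6: → [8,12); WM=8; [4,8) fires=8
i=6 t=11 v=4: → [8,12); WM=9
i=7 t=13 v=1: → [12,16); WM=11
i=8 t=15 v=1: → [12,16); WM=13; [8,12) fires=16
i=9 t=15 v=4: → [12,16); WM=13
i=10 t=15 v=4: → [12,16); WM=13
i=11 t=15 v=9: → [12,16); WM=13
i=12 t=16 v=1: → [16,20); WM=14
i=13 t=16 v=1: → [16,20); WM=14
i=14 t=16 v=2: → [16,20); WM=14
i=15 t=20 v=8: → [20,24); WM=18; [12,16) fires=19
i=16 t=21 v=5: → [20,24); WM=19
i=17 t=22 v=1: → [20,24); WM=20; [16,20) fires=4
i=18 t=22 v=7: → [20,24); WM=20
i=19 t=22 v=9: → [20,24); WM=20
i=20 t=24 v=6: → [24,28); WM=22
i=21 t=25 v=4: → [24,28); WM=23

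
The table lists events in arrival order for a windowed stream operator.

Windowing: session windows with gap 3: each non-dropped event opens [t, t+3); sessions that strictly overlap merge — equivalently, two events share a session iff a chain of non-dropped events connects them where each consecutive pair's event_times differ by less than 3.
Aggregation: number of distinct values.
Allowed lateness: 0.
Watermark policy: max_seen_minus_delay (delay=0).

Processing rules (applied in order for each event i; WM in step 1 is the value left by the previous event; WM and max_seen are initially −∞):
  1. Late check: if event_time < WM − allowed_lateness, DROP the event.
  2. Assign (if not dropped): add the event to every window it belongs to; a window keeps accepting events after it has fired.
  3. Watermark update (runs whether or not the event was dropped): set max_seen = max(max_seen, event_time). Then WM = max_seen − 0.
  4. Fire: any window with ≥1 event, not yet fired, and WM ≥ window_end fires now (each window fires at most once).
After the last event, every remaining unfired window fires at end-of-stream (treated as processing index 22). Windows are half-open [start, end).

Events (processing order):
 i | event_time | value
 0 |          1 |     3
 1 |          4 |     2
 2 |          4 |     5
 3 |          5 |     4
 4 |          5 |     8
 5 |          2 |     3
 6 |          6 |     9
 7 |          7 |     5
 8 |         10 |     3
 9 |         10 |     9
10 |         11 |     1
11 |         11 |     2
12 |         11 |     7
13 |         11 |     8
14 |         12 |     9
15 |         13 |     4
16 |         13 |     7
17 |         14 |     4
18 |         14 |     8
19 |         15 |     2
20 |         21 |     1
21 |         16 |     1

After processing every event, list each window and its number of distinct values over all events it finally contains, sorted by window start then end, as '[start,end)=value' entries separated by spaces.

[1,4)=1 [4,10)=5 [10,18)=7 [21,24)=1

i=0 t=1 v=3: → [1,4); WM=1
i=1 t=4 v=2: → [4,7); WM=4
i=2 t=4 v=5: → [4,7); WM=4
i=3 t=5 v=4: → [4,8); WM=5
i=4 t=5 v=8: → [4,8); WM=5
i=5 t=2 v=3: DROP (t<5-0); WM=5
i=6 t=6 v=9: → [4,9); WM=6
i=7 t=7 v=5: → [4,10); WM=7
i=8 t=10 v=3: → [10,13); WM=10
i=9 t=10 v=9: → [10,13); WM=10
i=10 t=11 v=1: → [10,14); WM=11
i=11 t=11 v=2: → [10,14); WM=11
i=12 t=11 v=7: → [10,14); WM=11
i=13 t=11 v=8: → [10,14); WM=11
i=14 t=12 v=9: → [10,15); WM=12
i=15 t=13 v=4: → [10,16); WM=13
i=16 t=13 v=7: → [10,16); WM=13
i=17 t=14 v=4: → [10,17); WM=14
i=18 t=14 v=8: → [10,17); WM=14
i=19 t=15 v=2: → [10,18); WM=15
i=20 t=21 v=1: → [21,24); WM=21
i=21 t=16 v=1: DROP (t<21-0); WM=21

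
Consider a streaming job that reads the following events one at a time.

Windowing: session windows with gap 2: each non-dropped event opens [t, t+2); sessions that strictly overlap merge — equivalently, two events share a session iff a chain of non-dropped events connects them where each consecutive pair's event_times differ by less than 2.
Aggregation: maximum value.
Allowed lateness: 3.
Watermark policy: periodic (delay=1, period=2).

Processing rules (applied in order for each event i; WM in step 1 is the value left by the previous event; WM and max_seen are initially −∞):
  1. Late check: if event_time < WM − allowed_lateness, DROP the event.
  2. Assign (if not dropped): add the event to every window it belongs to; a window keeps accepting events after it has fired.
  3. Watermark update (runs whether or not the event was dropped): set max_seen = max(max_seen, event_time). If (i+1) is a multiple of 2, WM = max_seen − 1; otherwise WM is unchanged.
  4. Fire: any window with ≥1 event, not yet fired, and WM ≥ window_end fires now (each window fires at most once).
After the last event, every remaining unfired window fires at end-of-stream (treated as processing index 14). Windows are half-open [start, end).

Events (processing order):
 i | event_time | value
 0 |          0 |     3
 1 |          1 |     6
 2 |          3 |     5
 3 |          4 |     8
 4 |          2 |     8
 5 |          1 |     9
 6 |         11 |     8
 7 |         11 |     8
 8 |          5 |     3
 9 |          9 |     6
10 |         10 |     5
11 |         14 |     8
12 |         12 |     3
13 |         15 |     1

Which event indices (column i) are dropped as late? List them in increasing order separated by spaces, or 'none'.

i=0 t=0 v=3: → [0,2); WM=−∞
i=1 t=1 v=6: → [0,3); WM=0
i=2 t=3 v=5: → [3,5); WM=0
i=3 t=4 v=8: → [3,6); WM=3
i=4 t=2 v=8: → [0,6); WM=3
i=5 t=1 v=9: → [0,6); WM=3
i=6 t=11 v=8: → [11,13); WM=3
i=7 t=11 v=8: → [11,13); WM=10
i=8 t=5 v=3: DROP (t<10-3); WM=10
i=9 t=9 v=6: → [9,11); WM=10
i=10 t=10 v=5: → [9,13); WM=10
i=11 t=14 v=8: → [14,16); WM=13
i=12 t=12 v=3: → [9,14); WM=13
i=13 t=15 v=1: → [14,17); WM=14

8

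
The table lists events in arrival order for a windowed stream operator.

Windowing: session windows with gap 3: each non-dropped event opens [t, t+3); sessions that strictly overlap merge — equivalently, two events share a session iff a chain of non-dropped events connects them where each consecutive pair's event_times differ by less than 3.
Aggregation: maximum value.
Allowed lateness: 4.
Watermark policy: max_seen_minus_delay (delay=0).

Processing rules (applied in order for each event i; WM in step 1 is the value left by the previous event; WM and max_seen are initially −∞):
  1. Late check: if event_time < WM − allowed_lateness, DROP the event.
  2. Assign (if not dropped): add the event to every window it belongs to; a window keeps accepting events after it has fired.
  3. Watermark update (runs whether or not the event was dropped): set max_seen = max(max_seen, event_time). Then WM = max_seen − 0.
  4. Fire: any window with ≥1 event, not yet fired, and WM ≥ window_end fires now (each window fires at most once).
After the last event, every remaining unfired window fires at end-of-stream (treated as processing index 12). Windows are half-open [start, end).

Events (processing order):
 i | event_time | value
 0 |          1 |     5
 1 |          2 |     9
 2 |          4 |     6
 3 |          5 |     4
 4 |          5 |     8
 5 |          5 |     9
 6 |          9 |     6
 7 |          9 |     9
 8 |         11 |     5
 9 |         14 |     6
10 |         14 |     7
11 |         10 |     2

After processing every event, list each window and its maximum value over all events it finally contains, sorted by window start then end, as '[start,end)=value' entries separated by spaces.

i=0 t=1 v=5: → [1,4); WM=1
i=1 t=2 v=9: → [1,5); WM=2
i=2 t=4 v=6: → [1,7); WM=4
i=3 t=5 v=4: → [1,8); WM=5
i=4 t=5 v=8: → [1,8); WM=5
i=5 t=5 v=9: → [1,8); WM=5
i=6 t=9 v=6: → [9,12); WM=9
i=7 t=9 v=9: → [9,12); WM=9
i=8 t=11 v=5: → [9,14); WM=11
i=9 t=14 v=6: → [14,17); WM=14
i=10 t=14 v=7: → [14,17); WM=14
i=11 t=10 v=2: → [9,14); WM=14

[1,8)=9 [9,14)=9 [14,17)=7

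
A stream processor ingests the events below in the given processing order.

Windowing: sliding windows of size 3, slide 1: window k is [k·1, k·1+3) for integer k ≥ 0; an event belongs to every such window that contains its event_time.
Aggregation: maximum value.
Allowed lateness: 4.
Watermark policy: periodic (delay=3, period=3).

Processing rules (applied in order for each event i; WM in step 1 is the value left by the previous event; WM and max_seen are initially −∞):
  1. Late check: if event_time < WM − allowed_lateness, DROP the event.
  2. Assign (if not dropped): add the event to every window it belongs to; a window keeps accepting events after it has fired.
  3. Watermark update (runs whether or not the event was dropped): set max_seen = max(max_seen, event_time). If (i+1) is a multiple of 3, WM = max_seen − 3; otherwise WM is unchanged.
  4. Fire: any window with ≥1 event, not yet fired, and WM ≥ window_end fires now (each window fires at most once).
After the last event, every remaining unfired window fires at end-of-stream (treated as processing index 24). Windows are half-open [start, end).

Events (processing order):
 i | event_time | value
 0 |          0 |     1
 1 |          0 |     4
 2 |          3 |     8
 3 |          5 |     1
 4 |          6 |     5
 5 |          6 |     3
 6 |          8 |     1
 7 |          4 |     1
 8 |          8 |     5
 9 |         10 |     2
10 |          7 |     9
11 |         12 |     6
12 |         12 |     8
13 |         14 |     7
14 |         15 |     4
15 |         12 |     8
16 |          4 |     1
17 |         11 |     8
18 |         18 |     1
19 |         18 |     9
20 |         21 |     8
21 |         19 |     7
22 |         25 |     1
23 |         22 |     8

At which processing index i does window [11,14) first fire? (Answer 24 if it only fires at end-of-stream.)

i=0 t=0 v=1: → [0,3); WM=−∞
i=1 t=0 v=4: → [0,3); WM=−∞
i=2 t=3 v=8: → [3,6),[2,5),[1,4); WM=0
i=3 t=5 v=1: → [5,8),[4,7),[3,6); WM=0
i=4 t=6 v=5: → [6,9),[5,8),[4,7); WM=0
i=5 t=6 v=3: → [6,9),[5,8),[4,7); WM=3; [0,3) fires=4
i=6 t=8 v=1: → [8,11),[7,10),[6,9); WM=3
i=7 t=4 v=1: → [4,7),[3,6),[2,5); WM=3
i=8 t=8 v=5: → [8,11),[7,10),[6,9); WM=5; [1,4) fires=8 [2,5) fires=8
i=9 t=10 v=2: → [10,13),[9,12),[8,11); WM=5
i=10 t=7 v=9: → [7,10),[6,9),[5,8); WM=5
i=11 t=12 v=6: → [12,15),[11,14),[10,13); WM=9; [3,6) fires=8 [4,7) fires=5 [5,8) fires=9 [6,9) fires=9
i=12 t=12 v=8: → [12,15),[11,14),[10,13); WM=9
i=13 t=14 v=7: → [14,17),[13,16),[12,15); WM=9
i=14 t=15 v=4: → [15,18),[14,17),[13,16); WM=12; [7,10) fires=9 [8,11) fires=5 [9,12) fires=2
i=15 t=12 v=8: → [12,15),[11,14),[10,13); WM=12
i=16 t=4 v=1: DROP (t<12-4); WM=12
i=17 t=11 v=8: → [11,14),[10,13),[9,12); WM=12
i=18 t=18 v=1: → [18,21),[17,20),[16,19); WM=12
i=19 t=18 v=9: → [18,21),[17,20),[16,19); WM=12
i=20 t=21 v=8: → [21,24),[20,23),[19,22); WM=18; [10,13) fires=8 [11,14) fires=8 [12,15) fires=8 [13,16) fires=7 [14,17) fires=7 [15,18) fires=4
i=21 t=19 v=7: → [19,22),[18,21),[17,20); WM=18
i=22 t=25 v=1: → [25,28),[24,27),[23,26); WM=18
i=23 t=22 v=8: → [22,25),[21,24),[20,23); WM=22; [16,19) fires=9 [17,20) fires=9 [18,21) fires=9 [19,22) fires=8

20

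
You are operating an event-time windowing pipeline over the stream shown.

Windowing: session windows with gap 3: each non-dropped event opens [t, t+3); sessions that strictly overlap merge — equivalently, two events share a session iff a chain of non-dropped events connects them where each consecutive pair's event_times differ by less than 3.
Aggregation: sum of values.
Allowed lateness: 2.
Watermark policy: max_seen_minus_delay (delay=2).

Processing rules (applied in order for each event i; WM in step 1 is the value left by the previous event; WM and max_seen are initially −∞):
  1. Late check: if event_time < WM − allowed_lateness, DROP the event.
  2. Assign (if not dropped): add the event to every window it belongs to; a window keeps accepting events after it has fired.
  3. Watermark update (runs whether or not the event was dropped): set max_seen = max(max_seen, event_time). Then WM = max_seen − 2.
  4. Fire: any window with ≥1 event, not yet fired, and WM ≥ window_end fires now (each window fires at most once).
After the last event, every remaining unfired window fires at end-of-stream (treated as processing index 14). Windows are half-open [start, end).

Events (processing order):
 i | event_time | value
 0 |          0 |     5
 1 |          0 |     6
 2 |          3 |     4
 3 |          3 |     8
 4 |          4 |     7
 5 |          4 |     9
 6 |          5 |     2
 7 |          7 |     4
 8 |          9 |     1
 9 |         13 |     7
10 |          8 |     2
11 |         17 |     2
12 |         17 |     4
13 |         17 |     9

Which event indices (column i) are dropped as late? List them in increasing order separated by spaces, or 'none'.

10

i=0 t=0 v=5: → [0,3); WM=-2
i=1 t=0 v=6: → [0,3); WM=-2
i=2 t=3 v=4: → [3,6); WM=1
i=3 t=3 v=8: → [3,6); WM=1
i=4 t=4 v=7: → [3,7); WM=2
i=5 t=4 v=9: → [3,7); WM=2
i=6 t=5 v=2: → [3,8); WM=3
i=7 t=7 v=4: → [3,10); WM=5
i=8 t=9 v=1: → [3,12); WM=7
i=9 t=13 v=7: → [13,16); WM=11
i=10 t=8 v=2: DROP (t<11-2); WM=11
i=11 t=17 v=2: → [17,20); WM=15
i=12 t=17 v=4: → [17,20); WM=15
i=13 t=17 v=9: → [17,20); WM=15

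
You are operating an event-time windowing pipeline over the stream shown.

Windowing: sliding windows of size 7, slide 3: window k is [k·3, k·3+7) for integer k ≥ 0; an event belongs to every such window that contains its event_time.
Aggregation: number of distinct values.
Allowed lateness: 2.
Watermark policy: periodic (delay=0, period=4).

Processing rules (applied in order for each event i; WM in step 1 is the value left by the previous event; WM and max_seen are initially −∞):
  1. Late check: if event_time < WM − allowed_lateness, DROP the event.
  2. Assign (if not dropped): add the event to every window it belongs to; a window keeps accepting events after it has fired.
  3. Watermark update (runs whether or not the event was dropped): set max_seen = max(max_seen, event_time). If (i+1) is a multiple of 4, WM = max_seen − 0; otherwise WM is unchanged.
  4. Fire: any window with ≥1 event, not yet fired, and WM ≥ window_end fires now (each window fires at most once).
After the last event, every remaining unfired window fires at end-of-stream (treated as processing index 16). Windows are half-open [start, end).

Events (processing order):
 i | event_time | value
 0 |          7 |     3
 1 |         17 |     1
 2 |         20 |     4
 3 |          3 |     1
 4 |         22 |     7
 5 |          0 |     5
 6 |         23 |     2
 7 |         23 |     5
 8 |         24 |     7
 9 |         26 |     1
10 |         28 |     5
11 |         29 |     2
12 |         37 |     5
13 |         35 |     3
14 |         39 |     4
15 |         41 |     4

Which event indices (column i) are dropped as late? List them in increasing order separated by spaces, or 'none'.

i=0 t=7 v=3: → [6,13),[3,10); WM=−∞
i=1 t=17 v=1: → [15,22),[12,19); WM=−∞
i=2 t=20 v=4: → [18,25),[15,22); WM=−∞
i=3 t=3 v=1: → [3,10),[0,7); WM=20; [0,7) fires=1 [3,10) fires=2 [6,13) fires=1 [12,19) fires=1
i=4 t=22 v=7: → [21,28),[18,25); WM=20
i=5 t=0 v=5: DROP (t<20-2); WM=20
i=6 t=23 v=2: → [21,28),[18,25); WM=20
i=7 t=23 v=5: → [21,28),[18,25); WM=23; [15,22) fires=2
i=8 t=24 v=7: → [24,31),[21,28),[18,25); WM=23
i=9 t=26 v=1: → [24,31),[21,28); WM=23
i=10 t=28 v=5: → [27,34),[24,31); WM=23
i=11 t=29 v=2: → [27,34),[24,31); WM=29; [18,25) fires=4 [21,28) fires=4
i=12 t=37 v=5: → [36,43),[33,40); WM=29
i=13 t=35 v=3: → [33,40),[30,37); WM=29
i=14 t=39 v=4: → [39,46),[36,43),[33,40); WM=29
i=15 t=41 v=4: → [39,46),[36,43); WM=41; [24,31) fires=4 [27,34) fires=2 [30,37) fires=1 [33,40) fires=3

5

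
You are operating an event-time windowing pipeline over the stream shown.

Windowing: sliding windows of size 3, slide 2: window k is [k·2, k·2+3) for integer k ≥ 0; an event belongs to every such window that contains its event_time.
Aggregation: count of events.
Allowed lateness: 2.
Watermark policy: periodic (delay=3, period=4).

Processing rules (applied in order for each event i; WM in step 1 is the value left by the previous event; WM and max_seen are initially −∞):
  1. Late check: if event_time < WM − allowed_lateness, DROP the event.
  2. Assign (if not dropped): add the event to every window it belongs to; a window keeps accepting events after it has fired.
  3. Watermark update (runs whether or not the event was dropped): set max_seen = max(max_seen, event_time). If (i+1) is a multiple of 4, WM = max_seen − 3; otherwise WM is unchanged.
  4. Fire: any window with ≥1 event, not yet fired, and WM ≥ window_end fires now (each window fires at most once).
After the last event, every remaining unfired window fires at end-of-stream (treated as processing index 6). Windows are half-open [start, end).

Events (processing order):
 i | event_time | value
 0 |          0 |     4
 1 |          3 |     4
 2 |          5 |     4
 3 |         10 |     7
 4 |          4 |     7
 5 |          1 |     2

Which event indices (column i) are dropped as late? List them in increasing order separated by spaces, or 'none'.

4 5

i=0 t=0 v=4: → [0,3); WM=−∞
i=1 t=3 v=4: → [2,5); WM=−∞
i=2 t=5 v=4: → [4,7); WM=−∞
i=3 t=10 v=7: → [10,13),[8,11); WM=7; [0,3) fires=1 [2,5) fires=1 [4,7) fires=1
i=4 t=4 v=7: DROP (t<7-2); WM=7
i=5 t=1 v=2: DROP (t<7-2); WM=7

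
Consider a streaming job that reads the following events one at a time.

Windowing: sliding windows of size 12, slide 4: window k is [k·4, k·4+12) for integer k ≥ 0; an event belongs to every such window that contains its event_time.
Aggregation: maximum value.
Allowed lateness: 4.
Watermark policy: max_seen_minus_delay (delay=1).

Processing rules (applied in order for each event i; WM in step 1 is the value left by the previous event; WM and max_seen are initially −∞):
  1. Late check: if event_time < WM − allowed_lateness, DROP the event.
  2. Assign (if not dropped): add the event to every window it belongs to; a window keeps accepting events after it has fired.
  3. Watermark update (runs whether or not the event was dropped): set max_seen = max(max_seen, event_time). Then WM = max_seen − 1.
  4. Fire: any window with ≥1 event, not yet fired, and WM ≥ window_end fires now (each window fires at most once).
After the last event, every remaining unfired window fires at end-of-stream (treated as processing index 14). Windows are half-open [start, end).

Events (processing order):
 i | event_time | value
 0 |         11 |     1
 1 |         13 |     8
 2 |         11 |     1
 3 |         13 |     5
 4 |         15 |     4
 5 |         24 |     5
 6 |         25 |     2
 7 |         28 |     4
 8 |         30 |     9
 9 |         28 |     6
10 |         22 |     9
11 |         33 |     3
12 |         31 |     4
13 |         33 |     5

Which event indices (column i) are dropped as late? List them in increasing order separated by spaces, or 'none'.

10

i=0 t=11 v=1: → [8,20),[4,16),[0,12); WM=10
i=1 t=13 v=8: → [12,24),[8,20),[4,16); WM=12; [0,12) fires=1
i=2 t=11 v=1: → [8,20),[4,16),[0,12); WM=12
i=3 t=13 v=5: → [12,24),[8,20),[4,16); WM=12
i=4 t=15 v=4: → [12,24),[8,20),[4,16); WM=14
i=5 t=24 v=5: → [24,36),[20,32),[16,28); WM=23; [4,16) fires=8 [8,20) fires=8
i=6 t=25 v=2: → [24,36),[20,32),[16,28); WM=24; [12,24) fires=8
i=7 t=28 v=4: → [28,40),[24,36),[20,32); WM=27
i=8 t=30 v=9: → [28,40),[24,36),[20,32); WM=29; [16,28) fires=5
i=9 t=28 v=6: → [28,40),[24,36),[20,32); WM=29
i=10 t=22 v=9: DROP (t<29-4); WM=29
i=11 t=33 v=3: → [32,44),[28,40),[24,36); WM=32; [20,32) fires=9
i=12 t=31 v=4: → [28,40),[24,36),[20,32); WM=32
i=13 t=33 v=5: → [32,44),[28,40),[24,36); WM=32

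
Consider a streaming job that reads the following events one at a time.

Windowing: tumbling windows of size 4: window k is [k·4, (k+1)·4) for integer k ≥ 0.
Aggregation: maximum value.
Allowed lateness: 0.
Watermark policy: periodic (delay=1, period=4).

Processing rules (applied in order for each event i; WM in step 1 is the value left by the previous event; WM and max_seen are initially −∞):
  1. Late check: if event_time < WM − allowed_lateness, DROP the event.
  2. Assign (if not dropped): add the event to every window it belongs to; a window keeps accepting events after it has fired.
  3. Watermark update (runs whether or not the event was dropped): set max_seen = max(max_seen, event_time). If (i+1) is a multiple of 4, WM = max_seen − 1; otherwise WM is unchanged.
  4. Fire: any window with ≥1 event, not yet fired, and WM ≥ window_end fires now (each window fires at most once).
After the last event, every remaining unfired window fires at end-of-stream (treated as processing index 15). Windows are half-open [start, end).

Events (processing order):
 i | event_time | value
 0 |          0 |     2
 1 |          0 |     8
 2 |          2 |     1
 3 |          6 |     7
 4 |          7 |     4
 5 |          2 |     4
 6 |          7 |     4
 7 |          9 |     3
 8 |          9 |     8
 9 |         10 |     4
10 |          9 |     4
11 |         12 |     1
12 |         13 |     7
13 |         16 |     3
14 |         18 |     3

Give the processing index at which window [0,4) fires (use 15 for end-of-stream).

3

i=0 t=0 v=2: → [0,4); WM=−∞
i=1 t=0 v=8: → [0,4); WM=−∞
i=2 t=2 v=1: → [0,4); WM=−∞
i=3 t=6 v=7: → [4,8); WM=5; [0,4) fires=8
i=4 t=7 v=4: → [4,8); WM=5
i=5 t=2 v=4: DROP (t<5-0); WM=5
i=6 t=7 v=4: → [4,8); WM=5
i=7 t=9 v=3: → [8,12); WM=8; [4,8) fires=7
i=8 t=9 v=8: → [8,12); WM=8
i=9 t=10 v=4: → [8,12); WM=8
i=10 t=9 v=4: → [8,12); WM=8
i=11 t=12 v=1: → [12,16); WM=11
i=12 t=13 v=7: → [12,16); WM=11
i=13 t=16 v=3: → [16,20); WM=11
i=14 t=18 v=3: → [16,20); WM=11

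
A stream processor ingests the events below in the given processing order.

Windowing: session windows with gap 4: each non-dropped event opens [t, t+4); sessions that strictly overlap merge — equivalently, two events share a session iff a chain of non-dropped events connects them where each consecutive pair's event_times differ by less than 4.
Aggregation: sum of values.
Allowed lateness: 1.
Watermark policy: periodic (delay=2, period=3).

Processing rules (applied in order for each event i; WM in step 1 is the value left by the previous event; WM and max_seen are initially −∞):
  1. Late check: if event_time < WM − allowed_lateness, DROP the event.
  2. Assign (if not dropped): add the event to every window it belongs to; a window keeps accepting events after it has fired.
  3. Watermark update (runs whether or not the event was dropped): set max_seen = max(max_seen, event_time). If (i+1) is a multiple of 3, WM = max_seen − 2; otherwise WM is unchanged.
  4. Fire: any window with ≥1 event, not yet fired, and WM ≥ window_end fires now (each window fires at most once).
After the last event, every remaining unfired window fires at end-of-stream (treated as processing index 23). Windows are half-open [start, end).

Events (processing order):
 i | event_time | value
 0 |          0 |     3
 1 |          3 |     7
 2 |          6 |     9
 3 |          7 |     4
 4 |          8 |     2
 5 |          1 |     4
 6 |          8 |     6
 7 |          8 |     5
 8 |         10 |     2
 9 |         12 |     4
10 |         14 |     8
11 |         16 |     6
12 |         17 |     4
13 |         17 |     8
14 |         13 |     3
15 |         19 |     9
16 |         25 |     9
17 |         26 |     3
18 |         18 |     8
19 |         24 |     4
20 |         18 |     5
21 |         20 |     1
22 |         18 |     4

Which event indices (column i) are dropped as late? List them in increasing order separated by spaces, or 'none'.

5 18 20 21 22

i=0 t=0 v=3: → [0,4); WM=−∞
i=1 t=3 v=7: → [0,7); WM=−∞
i=2 t=6 v=9: → [0,10); WM=4
i=3 t=7 v=4: → [0,11); WM=4
i=4 t=8 v=2: → [0,12); WM=4
i=5 t=1 v=4: DROP (t<4-1); WM=6
i=6 t=8 v=6: → [0,12); WM=6
i=7 t=8 v=5: → [0,12); WM=6
i=8 t=10 v=2: → [0,14); WM=8
i=9 t=12 v=4: → [0,16); WM=8
i=10 t=14 v=8: → [0,18); WM=8
i=11 t=16 v=6: → [0,20); WM=14
i=12 t=17 v=4: → [0,21); WM=14
i=13 t=17 v=8: → [0,21); WM=14
i=14 t=13 v=3: → [0,21); WM=15
i=15 t=19 v=9: → [0,23); WM=15
i=16 t=25 v=9: → [25,29); WM=15
i=17 t=26 v=3: → [25,30); WM=24
i=18 t=18 v=8: DROP (t<24-1); WM=24
i=19 t=24 v=4: → [24,30); WM=24
i=20 t=18 v=5: DROP (t<24-1); WM=24
i=21 t=20 v=1: DROP (t<24-1); WM=24
i=22 t=18 v=4: DROP (t<24-1); WM=24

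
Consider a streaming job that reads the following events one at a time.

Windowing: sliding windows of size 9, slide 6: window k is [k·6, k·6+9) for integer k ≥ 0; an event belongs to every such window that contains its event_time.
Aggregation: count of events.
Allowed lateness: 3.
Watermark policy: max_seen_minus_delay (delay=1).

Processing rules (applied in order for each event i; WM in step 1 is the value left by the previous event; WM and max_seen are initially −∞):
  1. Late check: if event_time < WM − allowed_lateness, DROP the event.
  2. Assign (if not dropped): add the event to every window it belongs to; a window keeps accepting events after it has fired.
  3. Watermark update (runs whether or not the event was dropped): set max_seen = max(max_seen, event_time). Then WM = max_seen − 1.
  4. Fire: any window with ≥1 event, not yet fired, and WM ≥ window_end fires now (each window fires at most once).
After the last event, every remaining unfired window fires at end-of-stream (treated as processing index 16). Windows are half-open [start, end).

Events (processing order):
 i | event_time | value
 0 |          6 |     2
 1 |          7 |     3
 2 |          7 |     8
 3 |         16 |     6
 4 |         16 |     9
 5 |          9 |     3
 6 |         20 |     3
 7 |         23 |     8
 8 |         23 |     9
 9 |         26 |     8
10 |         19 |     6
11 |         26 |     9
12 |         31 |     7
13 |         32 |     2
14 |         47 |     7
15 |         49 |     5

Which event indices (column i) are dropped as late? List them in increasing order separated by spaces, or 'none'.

5 10

i=0 t=6 v=2: → [6,15),[0,9); WM=5
i=1 t=7 v=3: → [6,15),[0,9); WM=6
i=2 t=7 v=8: → [6,15),[0,9); WM=6
i=3 t=16 v=6: → [12,21); WM=15; [0,9) fires=3 [6,15) fires=3
i=4 t=16 v=9: → [12,21); WM=15
i=5 t=9 v=3: DROP (t<15-3); WM=15
i=6 t=20 v=3: → [18,27),[12,21); WM=19
i=7 t=23 v=8: → [18,27); WM=22; [12,21) fires=3
i=8 t=23 v=9: → [18,27); WM=22
i=9 t=26 v=8: → [24,33),[18,27); WM=25
i=10 t=19 v=6: DROP (t<25-3); WM=25
i=11 t=26 v=9: → [24,33),[18,27); WM=25
i=12 t=31 v=7: → [30,39),[24,33); WM=30; [18,27) fires=5
i=13 t=32 v=2: → [30,39),[24,33); WM=31
i=14 t=47 v=7: → [42,51); WM=46; [24,33) fires=4 [30,39) fires=2
i=15 t=49 v=5: → [48,57),[42,51); WM=48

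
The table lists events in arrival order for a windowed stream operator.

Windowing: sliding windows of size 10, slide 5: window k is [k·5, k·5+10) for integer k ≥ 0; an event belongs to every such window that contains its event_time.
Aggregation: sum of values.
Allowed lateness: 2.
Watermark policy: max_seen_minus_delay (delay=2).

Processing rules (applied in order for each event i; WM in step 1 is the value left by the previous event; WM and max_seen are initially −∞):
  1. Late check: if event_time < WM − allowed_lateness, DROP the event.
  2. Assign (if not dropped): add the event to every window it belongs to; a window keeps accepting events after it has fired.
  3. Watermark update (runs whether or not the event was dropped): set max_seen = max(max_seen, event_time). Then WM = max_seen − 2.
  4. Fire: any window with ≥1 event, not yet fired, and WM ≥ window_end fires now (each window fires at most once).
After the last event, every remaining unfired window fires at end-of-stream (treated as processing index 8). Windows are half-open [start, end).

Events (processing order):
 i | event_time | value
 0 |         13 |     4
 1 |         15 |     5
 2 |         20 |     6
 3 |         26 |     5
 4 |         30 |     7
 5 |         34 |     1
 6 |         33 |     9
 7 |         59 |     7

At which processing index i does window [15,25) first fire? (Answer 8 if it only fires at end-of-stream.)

4

i=0 t=13 v=4: → [10,20),[5,15); WM=11
i=1 t=15 v=5: → [15,25),[10,20); WM=13
i=2 t=20 v=6: → [20,30),[15,25); WM=18; [5,15) fires=4
i=3 t=26 v=5: → [25,35),[20,30); WM=24; [10,20) fires=9
i=4 t=30 v=7: → [30,40),[25,35); WM=28; [15,25) fires=11
i=5 t=34 v=1: → [30,40),[25,35); WM=32; [20,30) fires=11
i=6 t=33 v=9: → [30,40),[25,35); WM=32
i=7 t=59 v=7: → [55,65),[50,60); WM=57; [25,35) fires=22 [30,40) fires=17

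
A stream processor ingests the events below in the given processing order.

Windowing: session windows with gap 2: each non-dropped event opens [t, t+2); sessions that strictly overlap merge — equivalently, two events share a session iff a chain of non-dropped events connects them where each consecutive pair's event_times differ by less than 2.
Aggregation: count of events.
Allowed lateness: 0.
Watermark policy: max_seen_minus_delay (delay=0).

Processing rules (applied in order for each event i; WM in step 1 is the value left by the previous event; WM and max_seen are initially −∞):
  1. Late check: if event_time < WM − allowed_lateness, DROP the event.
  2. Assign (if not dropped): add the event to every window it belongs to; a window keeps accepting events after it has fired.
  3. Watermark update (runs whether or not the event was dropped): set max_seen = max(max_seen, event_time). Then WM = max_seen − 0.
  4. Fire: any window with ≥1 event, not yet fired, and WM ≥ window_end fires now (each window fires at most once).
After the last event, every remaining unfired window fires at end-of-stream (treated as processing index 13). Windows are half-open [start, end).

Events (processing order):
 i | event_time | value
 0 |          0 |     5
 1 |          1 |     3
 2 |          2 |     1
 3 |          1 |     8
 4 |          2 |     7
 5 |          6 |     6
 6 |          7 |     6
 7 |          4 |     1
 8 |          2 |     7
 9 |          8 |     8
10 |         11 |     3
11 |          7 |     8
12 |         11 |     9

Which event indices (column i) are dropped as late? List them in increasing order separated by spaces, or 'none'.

3 7 8 11

i=0 t=0 v=5: → [0,2); WM=0
i=1 t=1 v=3: → [0,3); WM=1
i=2 t=2 v=1: → [0,4); WM=2
i=3 t=1 v=8: DROP (t<2-0); WM=2
i=4 t=2 v=7: → [0,4); WM=2
i=5 t=6 v=6: → [6,8); WM=6
i=6 t=7 v=6: → [6,9); WM=7
i=7 t=4 v=1: DROP (t<7-0); WM=7
i=8 t=2 v=7: DROP (t<7-0); WM=7
i=9 t=8 v=8: → [6,10); WM=8
i=10 t=11 v=3: → [11,13); WM=11
i=11 t=7 v=8: DROP (t<11-0); WM=11
i=12 t=11 v=9: → [11,13); WM=11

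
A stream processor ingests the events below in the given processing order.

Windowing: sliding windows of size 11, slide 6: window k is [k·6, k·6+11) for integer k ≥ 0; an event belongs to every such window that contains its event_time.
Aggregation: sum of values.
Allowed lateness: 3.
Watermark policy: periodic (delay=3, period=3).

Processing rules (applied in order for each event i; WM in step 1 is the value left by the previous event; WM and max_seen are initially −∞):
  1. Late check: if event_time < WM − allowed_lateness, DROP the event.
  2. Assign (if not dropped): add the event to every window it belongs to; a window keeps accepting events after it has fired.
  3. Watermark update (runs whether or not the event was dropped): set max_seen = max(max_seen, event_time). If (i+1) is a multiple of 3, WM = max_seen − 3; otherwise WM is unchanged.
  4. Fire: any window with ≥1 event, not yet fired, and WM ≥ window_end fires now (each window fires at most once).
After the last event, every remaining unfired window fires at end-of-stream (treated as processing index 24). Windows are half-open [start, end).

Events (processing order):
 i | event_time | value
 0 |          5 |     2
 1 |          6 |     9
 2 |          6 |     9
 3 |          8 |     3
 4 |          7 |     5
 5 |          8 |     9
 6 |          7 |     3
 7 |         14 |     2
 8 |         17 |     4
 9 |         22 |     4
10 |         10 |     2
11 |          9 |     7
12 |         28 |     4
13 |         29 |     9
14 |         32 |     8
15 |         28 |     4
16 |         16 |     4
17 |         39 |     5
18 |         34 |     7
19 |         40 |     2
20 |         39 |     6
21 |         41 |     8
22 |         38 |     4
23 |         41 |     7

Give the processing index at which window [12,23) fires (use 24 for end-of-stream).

14

i=0 t=5 v=2: → [0,11); WM=−∞
i=1 t=6 v=9: → [6,17),[0,11); WM=−∞
i=2 t=6 v=9: → [6,17),[0,11); WM=3
i=3 t=8 v=3: → [6,17),[0,11); WM=3
i=4 t=7 v=5: → [6,17),[0,11); WM=3
i=5 t=8 v=9: → [6,17),[0,11); WM=5
i=6 t=7 v=3: → [6,17),[0,11); WM=5
i=7 t=14 v=2: → [12,23),[6,17); WM=5
i=8 t=17 v=4: → [12,23); WM=14; [0,11) fires=40
i=9 t=22 v=4: → [18,29),[12,23); WM=14
i=10 t=10 v=2: DROP (t<14-3); WM=14
i=11 t=9 v=7: DROP (t<14-3); WM=19; [6,17) fires=40
i=12 t=28 v=4: → [24,35),[18,29); WM=19
i=13 t=29 v=9: → [24,35); WM=19
i=14 t=32 v=8: → [30,41),[24,35); WM=29; [12,23) fires=10 [18,29) fires=8
i=15 t=28 v=4: → [24,35),[18,29); WM=29
i=16 t=16 v=4: DROP (t<29-3); WM=29
i=17 t=39 v=5: → [36,47),[30,41); WM=36; [24,35) fires=25
i=18 t=34 v=7: → [30,41),[24,35); WM=36
i=19 t=40 v=2: → [36,47),[30,41); WM=36
i=20 t=39 v=6: → [36,47),[30,41); WM=37
i=21 t=41 v=8: → [36,47); WM=37
i=22 t=38 v=4: → [36,47),[30,41); WM=37
i=23 t=41 v=7: → [36,47); WM=38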